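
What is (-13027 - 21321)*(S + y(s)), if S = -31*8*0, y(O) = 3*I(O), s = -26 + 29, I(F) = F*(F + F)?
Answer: -1854792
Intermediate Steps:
I(F) = 2*F**2 (I(F) = F*(2*F) = 2*F**2)
s = 3
y(O) = 6*O**2 (y(O) = 3*(2*O**2) = 6*O**2)
S = 0 (S = -248*0 = 0)
(-13027 - 21321)*(S + y(s)) = (-13027 - 21321)*(0 + 6*3**2) = -34348*(0 + 6*9) = -34348*(0 + 54) = -34348*54 = -1854792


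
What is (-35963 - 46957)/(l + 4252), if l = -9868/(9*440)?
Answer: -82090800/4207013 ≈ -19.513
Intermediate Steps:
l = -2467/990 (l = -9868/3960 = -9868*1/3960 = -2467/990 ≈ -2.4919)
(-35963 - 46957)/(l + 4252) = (-35963 - 46957)/(-2467/990 + 4252) = -82920/4207013/990 = -82920*990/4207013 = -82090800/4207013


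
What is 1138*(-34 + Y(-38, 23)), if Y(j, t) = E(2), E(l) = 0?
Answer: -38692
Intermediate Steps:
Y(j, t) = 0
1138*(-34 + Y(-38, 23)) = 1138*(-34 + 0) = 1138*(-34) = -38692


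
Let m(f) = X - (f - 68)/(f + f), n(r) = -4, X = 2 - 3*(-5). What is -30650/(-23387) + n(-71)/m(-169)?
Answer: 19604518/18405569 ≈ 1.0651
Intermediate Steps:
X = 17 (X = 2 + 15 = 17)
m(f) = 17 - (-68 + f)/(2*f) (m(f) = 17 - (f - 68)/(f + f) = 17 - (-68 + f)/(2*f))
-30650/(-23387) + n(-71)/m(-169) = -30650/(-23387) - 4/(33/2 + 34/(-169)) = -30650*(-1/23387) - 4/(33/2 + 34*(-1/169)) = 30650/23387 - 4/(33/2 - 34/169) = 30650/23387 - 4/5509/338 = 30650/23387 - 4*338/5509 = 30650/23387 - 1352/5509 = 19604518/18405569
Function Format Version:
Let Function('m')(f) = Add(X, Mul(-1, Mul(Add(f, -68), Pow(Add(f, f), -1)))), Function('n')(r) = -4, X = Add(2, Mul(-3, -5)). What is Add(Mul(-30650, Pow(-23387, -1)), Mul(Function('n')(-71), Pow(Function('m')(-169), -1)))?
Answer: Rational(19604518, 18405569) ≈ 1.0651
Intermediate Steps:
X = 17 (X = Add(2, 15) = 17)
Function('m')(f) = Add(17, Mul(Rational(-1, 2), Pow(f, -1), Add(-68, f))) (Function('m')(f) = Add(17, Mul(-1, Mul(Add(f, -68), Pow(Add(f, f), -1)))) = Add(17, Mul(-1, Mul(Add(-68, f), Pow(Mul(2, f), -1)))) = Add(17, Mul(-1, Mul(Add(-68, f), Mul(Rational(1, 2), Pow(f, -1))))) = Add(17, Mul(-1, Mul(Rational(1, 2), Pow(f, -1), Add(-68, f)))) = Add(17, Mul(Rational(-1, 2), Pow(f, -1), Add(-68, f))))
Add(Mul(-30650, Pow(-23387, -1)), Mul(Function('n')(-71), Pow(Function('m')(-169), -1))) = Add(Mul(-30650, Pow(-23387, -1)), Mul(-4, Pow(Add(Rational(33, 2), Mul(34, Pow(-169, -1))), -1))) = Add(Mul(-30650, Rational(-1, 23387)), Mul(-4, Pow(Add(Rational(33, 2), Mul(34, Rational(-1, 169))), -1))) = Add(Rational(30650, 23387), Mul(-4, Pow(Add(Rational(33, 2), Rational(-34, 169)), -1))) = Add(Rational(30650, 23387), Mul(-4, Pow(Rational(5509, 338), -1))) = Add(Rational(30650, 23387), Mul(-4, Rational(338, 5509))) = Add(Rational(30650, 23387), Rational(-1352, 5509)) = Rational(19604518, 18405569)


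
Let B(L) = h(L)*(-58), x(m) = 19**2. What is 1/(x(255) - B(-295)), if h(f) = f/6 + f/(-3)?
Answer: 3/9638 ≈ 0.00031127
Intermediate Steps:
h(f) = -f/6 (h(f) = f*(1/6) + f*(-1/3) = f/6 - f/3 = -f/6)
x(m) = 361
B(L) = 29*L/3 (B(L) = -L/6*(-58) = 29*L/3)
1/(x(255) - B(-295)) = 1/(361 - 29*(-295)/3) = 1/(361 - 1*(-8555/3)) = 1/(361 + 8555/3) = 1/(9638/3) = 3/9638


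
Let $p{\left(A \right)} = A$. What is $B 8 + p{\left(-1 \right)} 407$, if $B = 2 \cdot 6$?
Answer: $-311$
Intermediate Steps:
$B = 12$
$B 8 + p{\left(-1 \right)} 407 = 12 \cdot 8 - 407 = 96 - 407 = -311$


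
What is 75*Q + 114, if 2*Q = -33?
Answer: -2247/2 ≈ -1123.5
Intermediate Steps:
Q = -33/2 (Q = (½)*(-33) = -33/2 ≈ -16.500)
75*Q + 114 = 75*(-33/2) + 114 = -2475/2 + 114 = -2247/2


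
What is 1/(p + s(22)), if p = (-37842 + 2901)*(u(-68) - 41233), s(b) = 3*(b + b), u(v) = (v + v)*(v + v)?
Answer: 1/794453649 ≈ 1.2587e-9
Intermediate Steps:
u(v) = 4*v**2 (u(v) = (2*v)*(2*v) = 4*v**2)
s(b) = 6*b (s(b) = 3*(2*b) = 6*b)
p = 794453517 (p = (-37842 + 2901)*(4*(-68)**2 - 41233) = -34941*(4*4624 - 41233) = -34941*(18496 - 41233) = -34941*(-22737) = 794453517)
1/(p + s(22)) = 1/(794453517 + 6*22) = 1/(794453517 + 132) = 1/794453649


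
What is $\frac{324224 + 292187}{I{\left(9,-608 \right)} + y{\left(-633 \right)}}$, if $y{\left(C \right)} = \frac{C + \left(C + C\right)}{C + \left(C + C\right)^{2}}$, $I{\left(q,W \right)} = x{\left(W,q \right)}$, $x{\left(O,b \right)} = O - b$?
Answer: $- \frac{1560136241}{1561630} \approx -999.04$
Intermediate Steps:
$I{\left(q,W \right)} = W - q$
$y{\left(C \right)} = \frac{3 C}{C + 4 C^{2}}$ ($y{\left(C \right)} = \frac{C + 2 C}{C + \left(2 C\right)^{2}} = \frac{3 C}{C + 4 C^{2}}$)
$\frac{324224 + 292187}{I{\left(9,-608 \right)} + y{\left(-633 \right)}} = \frac{324224 + 292187}{\left(-608 - 9\right) + \frac{3}{1 + 4 \left(-633\right)}} = \frac{616411}{\left(-608 - 9\right) + \frac{3}{1 - 2532}} = \frac{616411}{-617 + \frac{3}{-2531}} = \frac{616411}{-617 + 3 \left(- \frac{1}{2531}\right)} = \frac{616411}{-617 - \frac{3}{2531}} = \frac{616411}{- \frac{1561630}{2531}} = 616411 \left(- \frac{2531}{1561630}\right) = - \frac{1560136241}{1561630}$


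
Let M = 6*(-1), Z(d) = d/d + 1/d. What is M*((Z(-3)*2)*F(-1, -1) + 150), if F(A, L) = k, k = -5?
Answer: -860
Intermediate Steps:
Z(d) = 1 + 1/d
F(A, L) = -5
M = -6
M*((Z(-3)*2)*F(-1, -1) + 150) = -6*((((1 - 3)/(-3))*2)*(-5) + 150) = -6*((-⅓*(-2)*2)*(-5) + 150) = -6*(((⅔)*2)*(-5) + 150) = -6*((4/3)*(-5) + 150) = -6*(-20/3 + 150) = -6*430/3 = -860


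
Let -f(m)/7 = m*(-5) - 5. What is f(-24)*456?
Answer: -367080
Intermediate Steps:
f(m) = 35 + 35*m (f(m) = -7*(m*(-5) - 5) = -7*(-5*m - 5) = -7*(-5 - 5*m) = 35 + 35*m)
f(-24)*456 = (35 + 35*(-24))*456 = (35 - 840)*456 = -805*456 = -367080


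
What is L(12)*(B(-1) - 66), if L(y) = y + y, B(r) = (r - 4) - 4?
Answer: -1800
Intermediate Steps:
B(r) = -8 + r (B(r) = (-4 + r) - 4 = -8 + r)
L(y) = 2*y
L(12)*(B(-1) - 66) = (2*12)*((-8 - 1) - 66) = 24*(-9 - 66) = 24*(-75) = -1800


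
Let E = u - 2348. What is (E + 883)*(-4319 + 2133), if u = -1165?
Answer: 5749180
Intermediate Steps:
E = -3513 (E = -1165 - 2348 = -3513)
(E + 883)*(-4319 + 2133) = (-3513 + 883)*(-4319 + 2133) = -2630*(-2186) = 5749180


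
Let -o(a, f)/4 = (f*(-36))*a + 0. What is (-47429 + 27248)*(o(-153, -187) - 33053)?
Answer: -82478354511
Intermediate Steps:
o(a, f) = 144*a*f (o(a, f) = -4*((f*(-36))*a + 0) = -4*((-36*f)*a + 0) = -4*(-36*a*f + 0) = -(-144)*a*f = 144*a*f)
(-47429 + 27248)*(o(-153, -187) - 33053) = (-47429 + 27248)*(144*(-153)*(-187) - 33053) = -20181*(4119984 - 33053) = -20181*4086931 = -82478354511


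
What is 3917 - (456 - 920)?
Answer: 4381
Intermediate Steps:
3917 - (456 - 920) = 3917 - 1*(-464) = 3917 + 464 = 4381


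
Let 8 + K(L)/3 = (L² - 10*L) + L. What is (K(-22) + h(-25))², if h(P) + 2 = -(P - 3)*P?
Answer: 1742400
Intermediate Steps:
h(P) = -2 - P*(-3 + P) (h(P) = -2 - (P - 3)*P = -2 - (-3 + P)*P = -2 - P*(-3 + P))
K(L) = -24 - 27*L + 3*L² (K(L) = -24 + 3*((L² - 10*L) + L) = -24 + 3*(L² - 9*L) = -24 + (-27*L + 3*L²) = -24 - 27*L + 3*L²)
(K(-22) + h(-25))² = ((-24 - 27*(-22) + 3*(-22)²) + (-2 - 1*(-25)² + 3*(-25)))² = ((-24 + 594 + 3*484) + (-2 - 1*625 - 75))² = ((-24 + 594 + 1452) + (-2 - 625 - 75))² = (2022 - 702)² = 1320² = 1742400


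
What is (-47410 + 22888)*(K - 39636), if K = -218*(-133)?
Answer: 260963124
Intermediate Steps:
K = 28994
(-47410 + 22888)*(K - 39636) = (-47410 + 22888)*(28994 - 39636) = -24522*(-10642) = 260963124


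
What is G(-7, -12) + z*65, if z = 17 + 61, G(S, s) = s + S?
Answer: 5051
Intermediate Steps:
G(S, s) = S + s
z = 78
G(-7, -12) + z*65 = (-7 - 12) + 78*65 = -19 + 5070 = 5051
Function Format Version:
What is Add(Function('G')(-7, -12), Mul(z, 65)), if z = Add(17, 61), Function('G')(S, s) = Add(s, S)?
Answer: 5051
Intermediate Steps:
Function('G')(S, s) = Add(S, s)
z = 78
Add(Function('G')(-7, -12), Mul(z, 65)) = Add(Add(-7, -12), Mul(78, 65)) = Add(-19, 5070) = 5051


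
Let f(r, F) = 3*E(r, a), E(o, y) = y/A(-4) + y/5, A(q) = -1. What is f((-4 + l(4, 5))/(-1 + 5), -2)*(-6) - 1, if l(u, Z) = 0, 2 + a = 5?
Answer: 211/5 ≈ 42.200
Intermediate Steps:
a = 3 (a = -2 + 5 = 3)
E(o, y) = -4*y/5 (E(o, y) = y/(-1) + y/5 = y*(-1) + y*(⅕) = -y + y/5 = -4*y/5)
f(r, F) = -36/5 (f(r, F) = 3*(-⅘*3) = 3*(-12/5) = -36/5)
f((-4 + l(4, 5))/(-1 + 5), -2)*(-6) - 1 = -36/5*(-6) - 1 = 216/5 - 1 = 211/5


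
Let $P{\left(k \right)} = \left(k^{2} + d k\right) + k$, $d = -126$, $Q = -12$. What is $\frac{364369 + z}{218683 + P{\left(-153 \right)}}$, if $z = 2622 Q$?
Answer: $\frac{332905}{261217} \approx 1.2744$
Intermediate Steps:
$z = -31464$ ($z = 2622 \left(-12\right) = -31464$)
$P{\left(k \right)} = k^{2} - 125 k$ ($P{\left(k \right)} = \left(k^{2} - 126 k\right) + k = k^{2} - 125 k$)
$\frac{364369 + z}{218683 + P{\left(-153 \right)}} = \frac{364369 - 31464}{218683 - 153 \left(-125 - 153\right)} = \frac{332905}{218683 - -42534} = \frac{332905}{218683 + 42534} = \frac{332905}{261217}$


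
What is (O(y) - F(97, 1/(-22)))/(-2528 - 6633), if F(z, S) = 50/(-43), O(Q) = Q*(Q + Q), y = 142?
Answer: -1734154/393923 ≈ -4.4023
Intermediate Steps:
O(Q) = 2*Q² (O(Q) = Q*(2*Q) = 2*Q²)
F(z, S) = -50/43 (F(z, S) = 50*(-1/43) = -50/43)
(O(y) - F(97, 1/(-22)))/(-2528 - 6633) = (2*142² - 1*(-50/43))/(-2528 - 6633) = (2*20164 + 50/43)/(-9161) = (40328 + 50/43)*(-1/9161) = (1734154/43)*(-1/9161) = -1734154/393923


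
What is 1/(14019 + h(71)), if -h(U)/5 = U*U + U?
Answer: -1/11541 ≈ -8.6648e-5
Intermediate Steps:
h(U) = -5*U - 5*U**2 (h(U) = -5*(U*U + U) = -5*(U**2 + U) = -5*(U + U**2) = -5*U - 5*U**2)
1/(14019 + h(71)) = 1/(14019 - 5*71*(1 + 71)) = 1/(14019 - 5*71*72) = 1/(14019 - 25560) = 1/(-11541) = -1/11541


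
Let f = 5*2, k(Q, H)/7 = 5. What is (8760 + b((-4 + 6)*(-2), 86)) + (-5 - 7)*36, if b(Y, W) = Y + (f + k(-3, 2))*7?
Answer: 8639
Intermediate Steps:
k(Q, H) = 35 (k(Q, H) = 7*5 = 35)
f = 10
b(Y, W) = 315 + Y (b(Y, W) = Y + (10 + 35)*7 = Y + 45*7 = Y + 315 = 315 + Y)
(8760 + b((-4 + 6)*(-2), 86)) + (-5 - 7)*36 = (8760 + (315 + (-4 + 6)*(-2))) + (-5 - 7)*36 = (8760 + (315 + 2*(-2))) - 12*36 = (8760 + (315 - 4)) - 432 = (8760 + 311) - 432 = 9071 - 432 = 8639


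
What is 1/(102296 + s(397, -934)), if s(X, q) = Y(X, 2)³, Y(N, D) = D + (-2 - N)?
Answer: -1/62468477 ≈ -1.6008e-8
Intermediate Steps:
Y(N, D) = -2 + D - N
s(X, q) = -X³ (s(X, q) = (-2 + 2 - X)³ = (-X)³ = -X³)
1/(102296 + s(397, -934)) = 1/(102296 - 1*397³) = 1/(102296 - 1*62570773) = 1/(102296 - 62570773) = 1/(-62468477) = -1/62468477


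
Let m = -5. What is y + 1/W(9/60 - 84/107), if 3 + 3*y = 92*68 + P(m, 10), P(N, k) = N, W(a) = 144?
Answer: 299905/144 ≈ 2082.7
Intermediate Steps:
y = 6248/3 (y = -1 + (92*68 - 5)/3 = -1 + (6256 - 5)/3 = -1 + (⅓)*6251 = -1 + 6251/3 = 6248/3 ≈ 2082.7)
y + 1/W(9/60 - 84/107) = 6248/3 + 1/144 = 299905/144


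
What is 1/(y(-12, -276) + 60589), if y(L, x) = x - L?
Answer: 1/60325 ≈ 1.6577e-5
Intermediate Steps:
1/(y(-12, -276) + 60589) = 1/((-276 - 1*(-12)) + 60589) = 1/((-276 + 12) + 60589) = 1/(-264 + 60589) = 1/60325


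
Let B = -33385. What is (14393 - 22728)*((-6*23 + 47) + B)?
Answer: 279022460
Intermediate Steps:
(14393 - 22728)*((-6*23 + 47) + B) = (14393 - 22728)*((-6*23 + 47) - 33385) = -8335*((-138 + 47) - 33385) = -8335*(-91 - 33385) = -8335*(-33476) = 279022460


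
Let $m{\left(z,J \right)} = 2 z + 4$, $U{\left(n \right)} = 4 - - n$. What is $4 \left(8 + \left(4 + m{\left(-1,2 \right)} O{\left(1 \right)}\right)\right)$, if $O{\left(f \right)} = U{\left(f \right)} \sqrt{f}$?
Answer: $88$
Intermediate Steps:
$U{\left(n \right)} = 4 + n$
$m{\left(z,J \right)} = 4 + 2 z$
$O{\left(f \right)} = \sqrt{f} \left(4 + f\right)$ ($O{\left(f \right)} = \left(4 + f\right) \sqrt{f} = \sqrt{f} \left(4 + f\right)$)
$4 \left(8 + \left(4 + m{\left(-1,2 \right)} O{\left(1 \right)}\right)\right) = 4 \left(8 + \left(4 + \left(4 + 2 \left(-1\right)\right) \sqrt{1} \left(4 + 1\right)\right)\right) = 4 \left(8 + \left(4 + \left(4 - 2\right) 1 \cdot 5\right)\right) = 4 \left(8 + \left(4 + 2 \cdot 5\right)\right) = 4 \left(8 + \left(4 + 10\right)\right) = 4 \left(8 + 14\right) = 4 \cdot 22 = 88$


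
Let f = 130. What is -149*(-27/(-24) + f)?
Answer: -156301/8 ≈ -19538.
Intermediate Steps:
-149*(-27/(-24) + f) = -149*(-27/(-24) + 130) = -149*(-27*(-1/24) + 130) = -149*(9/8 + 130) = -149*1049/8 = -156301/8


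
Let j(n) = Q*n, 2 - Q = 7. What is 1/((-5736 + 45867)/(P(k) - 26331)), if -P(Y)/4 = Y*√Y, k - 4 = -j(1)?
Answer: -1259/1911 ≈ -0.65882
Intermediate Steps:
Q = -5 (Q = 2 - 1*7 = 2 - 7 = -5)
j(n) = -5*n
k = 9 (k = 4 - (-5) = 4 - 1*(-5) = 4 + 5 = 9)
P(Y) = -4*Y^(3/2) (P(Y) = -4*Y*√Y = -4*Y^(3/2))
1/((-5736 + 45867)/(P(k) - 26331)) = 1/((-5736 + 45867)/(-4*9^(3/2) - 26331)) = 1/(40131/(-4*27 - 26331)) = 1/(40131/(-108 - 26331)) = 1/(40131/(-26439)) = 1/(40131*(-1/26439)) = 1/(-1911/1259) = -1259/1911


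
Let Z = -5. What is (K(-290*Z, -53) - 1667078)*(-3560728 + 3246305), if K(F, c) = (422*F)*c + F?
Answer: 10720669738744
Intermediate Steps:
K(F, c) = F + 422*F*c (K(F, c) = 422*F*c + F = F + 422*F*c)
(K(-290*Z, -53) - 1667078)*(-3560728 + 3246305) = ((-290*(-5))*(1 + 422*(-53)) - 1667078)*(-3560728 + 3246305) = (1450*(1 - 22366) - 1667078)*(-314423) = (1450*(-22365) - 1667078)*(-314423) = (-32429250 - 1667078)*(-314423) = -34096328*(-314423) = 10720669738744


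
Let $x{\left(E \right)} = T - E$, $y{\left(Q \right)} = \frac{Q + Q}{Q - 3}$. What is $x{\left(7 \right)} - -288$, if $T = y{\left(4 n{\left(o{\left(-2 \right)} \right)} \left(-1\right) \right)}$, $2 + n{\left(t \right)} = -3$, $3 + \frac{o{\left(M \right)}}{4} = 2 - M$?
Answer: $\frac{4817}{17} \approx 283.35$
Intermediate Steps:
$o{\left(M \right)} = -4 - 4 M$ ($o{\left(M \right)} = -12 + 4 \left(2 - M\right) = -12 - \left(-8 + 4 M\right) = -4 - 4 M$)
$n{\left(t \right)} = -5$ ($n{\left(t \right)} = -2 - 3 = -5$)
$y{\left(Q \right)} = \frac{2 Q}{-3 + Q}$
$T = \frac{40}{17}$ ($T = \frac{2 \cdot 4 \left(-5\right) \left(-1\right)}{-3 + 4 \left(-5\right) \left(-1\right)} = \frac{2 \left(\left(-20\right) \left(-1\right)\right)}{-3 - -20} = 2 \cdot 20 \frac{1}{-3 + 20} = 2 \cdot 20 \cdot \frac{1}{17} = \frac{40}{17} \approx 2.3529$)
$x{\left(E \right)} = \frac{40}{17} - E$
$x{\left(7 \right)} - -288 = \left(\frac{40}{17} - 7\right) - -288 = \left(\frac{40}{17} - 7\right) + 288 = - \frac{79}{17} + 288 = \frac{4817}{17}$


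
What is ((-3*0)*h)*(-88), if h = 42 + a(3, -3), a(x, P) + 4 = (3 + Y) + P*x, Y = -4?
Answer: 0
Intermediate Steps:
a(x, P) = -5 + P*x (a(x, P) = -4 + ((3 - 4) + P*x) = -4 + (-1 + P*x) = -5 + P*x)
h = 28 (h = 42 + (-5 - 3*3) = 42 + (-5 - 9) = 42 - 14 = 28)
((-3*0)*h)*(-88) = (-3*0*28)*(-88) = (0*28)*(-88) = 0*(-88) = 0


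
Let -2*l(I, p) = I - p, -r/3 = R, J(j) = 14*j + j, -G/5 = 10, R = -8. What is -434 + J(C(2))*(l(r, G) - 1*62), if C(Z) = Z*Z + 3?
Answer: -10829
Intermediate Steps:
C(Z) = 3 + Z² (C(Z) = Z² + 3 = 3 + Z²)
G = -50 (G = -5*10 = -50)
J(j) = 15*j
r = 24 (r = -3*(-8) = 24)
l(I, p) = p/2 - I/2 (l(I, p) = -(I - p)/2 = p/2 - I/2)
-434 + J(C(2))*(l(r, G) - 1*62) = -434 + (15*(3 + 2²))*(((½)*(-50) - ½*24) - 1*62) = -434 + (15*(3 + 4))*((-25 - 12) - 62) = -434 + (15*7)*(-37 - 62) = -434 + 105*(-99) = -434 - 10395 = -10829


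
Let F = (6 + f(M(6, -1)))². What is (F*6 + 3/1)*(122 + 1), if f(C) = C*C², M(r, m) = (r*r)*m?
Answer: 1606052205369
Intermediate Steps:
M(r, m) = m*r² (M(r, m) = r²*m = m*r²)
f(C) = C³
F = 2176222500 (F = (6 + (-1*6²)³)² = (6 + (-1*36)³)² = (6 + (-36)³)² = (6 - 46656)² = (-46650)² = 2176222500)
(F*6 + 3/1)*(122 + 1) = (2176222500*6 + 3/1)*(122 + 1) = (13057335000 + 3*1)*123 = (13057335000 + 3)*123 = 13057335003*123 = 1606052205369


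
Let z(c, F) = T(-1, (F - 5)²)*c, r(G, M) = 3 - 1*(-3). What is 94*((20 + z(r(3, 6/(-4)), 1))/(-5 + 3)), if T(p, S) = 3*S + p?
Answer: -14194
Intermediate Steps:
r(G, M) = 6 (r(G, M) = 3 + 3 = 6)
T(p, S) = p + 3*S
z(c, F) = c*(-1 + 3*(-5 + F)²) (z(c, F) = (-1 + 3*(F - 5)²)*c = (-1 + 3*(-5 + F)²)*c = c*(-1 + 3*(-5 + F)²))
94*((20 + z(r(3, 6/(-4)), 1))/(-5 + 3)) = 94*((20 + 6*(-1 + 3*(-5 + 1)²))/(-5 + 3)) = 94*((20 + 6*(-1 + 3*(-4)²))/(-2)) = 94*((20 + 6*(-1 + 3*16))*(-½)) = 94*((20 + 6*(-1 + 48))*(-½)) = 94*((20 + 6*47)*(-½)) = 94*((20 + 282)*(-½)) = 94*(302*(-½)) = 94*(-151) = -14194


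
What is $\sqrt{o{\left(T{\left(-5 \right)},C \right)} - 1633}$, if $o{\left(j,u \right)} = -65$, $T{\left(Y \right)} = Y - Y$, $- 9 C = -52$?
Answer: $i \sqrt{1698} \approx 41.207 i$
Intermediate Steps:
$C = \frac{52}{9}$ ($C = \left(- \frac{1}{9}\right) \left(-52\right) = \frac{52}{9} \approx 5.7778$)
$T{\left(Y \right)} = 0$
$\sqrt{o{\left(T{\left(-5 \right)},C \right)} - 1633} = \sqrt{-65 - 1633} = \sqrt{-1698} = i \sqrt{1698}$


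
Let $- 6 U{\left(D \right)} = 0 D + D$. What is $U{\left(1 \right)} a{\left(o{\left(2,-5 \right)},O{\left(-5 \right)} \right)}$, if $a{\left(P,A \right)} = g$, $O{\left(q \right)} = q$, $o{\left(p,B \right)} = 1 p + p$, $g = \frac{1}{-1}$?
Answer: $\frac{1}{6} \approx 0.16667$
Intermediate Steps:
$g = -1$
$o{\left(p,B \right)} = 2 p$ ($o{\left(p,B \right)} = p + p = 2 p$)
$U{\left(D \right)} = - \frac{D}{6}$ ($U{\left(D \right)} = - \frac{0 D + D}{6} = - \frac{0 + D}{6} = - \frac{D}{6}$)
$a{\left(P,A \right)} = -1$
$U{\left(1 \right)} a{\left(o{\left(2,-5 \right)},O{\left(-5 \right)} \right)} = \left(- \frac{1}{6}\right) 1 \left(-1\right) = \left(- \frac{1}{6}\right) \left(-1\right) = \frac{1}{6}$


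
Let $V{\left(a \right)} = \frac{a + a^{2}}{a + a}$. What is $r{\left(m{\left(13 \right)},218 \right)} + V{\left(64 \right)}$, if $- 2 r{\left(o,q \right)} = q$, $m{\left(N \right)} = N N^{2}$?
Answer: $- \frac{153}{2} \approx -76.5$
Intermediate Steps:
$m{\left(N \right)} = N^{3}$
$r{\left(o,q \right)} = - \frac{q}{2}$
$V{\left(a \right)} = \frac{a + a^{2}}{2 a}$
$r{\left(m{\left(13 \right)},218 \right)} + V{\left(64 \right)} = \left(- \frac{1}{2}\right) 218 + \left(\frac{1}{2} + \frac{1}{2} \cdot 64\right) = -109 + \left(\frac{1}{2} + 32\right) = -109 + \frac{65}{2} = - \frac{153}{2}$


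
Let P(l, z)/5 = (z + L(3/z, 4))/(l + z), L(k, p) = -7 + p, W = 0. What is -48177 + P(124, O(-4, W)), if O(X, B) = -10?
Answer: -5492243/114 ≈ -48178.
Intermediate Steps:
P(l, z) = 5*(-3 + z)/(l + z) (P(l, z) = 5*((z + (-7 + 4))/(l + z)) = 5*((z - 3)/(l + z)) = 5*((-3 + z)/(l + z)) = 5*(-3 + z)/(l + z))
-48177 + P(124, O(-4, W)) = -48177 + 5*(-3 - 10)/(124 - 10) = -48177 + 5*(-13)/114 = -48177 + 5*(1/114)*(-13) = -48177 - 65/114 = -5492243/114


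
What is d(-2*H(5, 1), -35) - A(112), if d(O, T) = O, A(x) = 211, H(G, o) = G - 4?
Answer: -213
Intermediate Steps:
H(G, o) = -4 + G
d(-2*H(5, 1), -35) - A(112) = -2*(-4 + 5) - 1*211 = -2*1 - 211 = -2 - 211 = -213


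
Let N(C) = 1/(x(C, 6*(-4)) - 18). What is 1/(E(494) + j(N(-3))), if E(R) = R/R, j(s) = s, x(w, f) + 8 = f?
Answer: 50/49 ≈ 1.0204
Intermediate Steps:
x(w, f) = -8 + f
N(C) = -1/50 (N(C) = 1/((-8 + 6*(-4)) - 18) = 1/((-8 - 24) - 18) = 1/(-32 - 18) = 1/(-50) = -1/50)
E(R) = 1
1/(E(494) + j(N(-3))) = 1/(1 - 1/50) = 1/(49/50) = 50/49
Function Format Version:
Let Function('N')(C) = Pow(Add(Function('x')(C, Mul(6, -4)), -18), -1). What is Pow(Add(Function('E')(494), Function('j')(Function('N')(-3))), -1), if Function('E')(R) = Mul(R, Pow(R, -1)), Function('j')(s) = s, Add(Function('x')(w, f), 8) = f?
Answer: Rational(50, 49) ≈ 1.0204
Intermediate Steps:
Function('x')(w, f) = Add(-8, f)
Function('N')(C) = Rational(-1, 50) (Function('N')(C) = Pow(Add(Add(-8, Mul(6, -4)), -18), -1) = Pow(Add(Add(-8, -24), -18), -1) = Pow(Add(-32, -18), -1) = Pow(-50, -1) = Rational(-1, 50))
Function('E')(R) = 1
Pow(Add(Function('E')(494), Function('j')(Function('N')(-3))), -1) = Pow(Add(1, Rational(-1, 50)), -1) = Pow(Rational(49, 50), -1) = Rational(50, 49)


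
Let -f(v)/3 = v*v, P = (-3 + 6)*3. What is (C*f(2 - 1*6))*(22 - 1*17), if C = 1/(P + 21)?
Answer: -8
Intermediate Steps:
P = 9 (P = 3*3 = 9)
f(v) = -3*v**2 (f(v) = -3*v*v = -3*v**2)
C = 1/30 (C = 1/(9 + 21) = 1/30 ≈ 0.033333)
(C*f(2 - 1*6))*(22 - 1*17) = ((-3*(2 - 1*6)**2)/30)*(22 - 1*17) = ((-3*(2 - 6)**2)/30)*(22 - 17) = ((-3*(-4)**2)/30)*5 = ((-3*16)/30)*5 = ((1/30)*(-48))*5 = -8/5*5 = -8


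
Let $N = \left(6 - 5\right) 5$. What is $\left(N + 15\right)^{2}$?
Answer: $400$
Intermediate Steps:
$N = 5$ ($N = 1 \cdot 5 = 5$)
$\left(N + 15\right)^{2} = \left(5 + 15\right)^{2} = 20^{2} = 400$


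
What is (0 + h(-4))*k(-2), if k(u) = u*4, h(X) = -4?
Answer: 32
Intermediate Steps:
k(u) = 4*u
(0 + h(-4))*k(-2) = (0 - 4)*(4*(-2)) = -4*(-8) = 32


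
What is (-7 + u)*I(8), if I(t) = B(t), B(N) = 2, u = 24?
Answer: 34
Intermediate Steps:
I(t) = 2
(-7 + u)*I(8) = (-7 + 24)*2 = 17*2 = 34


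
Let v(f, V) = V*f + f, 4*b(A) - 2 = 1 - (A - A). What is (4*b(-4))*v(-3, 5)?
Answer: -54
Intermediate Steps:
b(A) = 3/4 (b(A) = 1/2 + (1 - (A - A))/4 = 1/2 + (1 - 1*0)/4 = 1/2 + (1 + 0)/4 = 1/2 + (1/4)*1 = 1/2 + 1/4 = 3/4)
v(f, V) = f + V*f
(4*b(-4))*v(-3, 5) = (4*(3/4))*(-3*(1 + 5)) = 3*(-3*6) = 3*(-18) = -54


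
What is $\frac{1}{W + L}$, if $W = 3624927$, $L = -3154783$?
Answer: $\frac{1}{470144} \approx 2.127 \cdot 10^{-6}$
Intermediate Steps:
$\frac{1}{W + L} = \frac{1}{3624927 - 3154783} = \frac{1}{470144}$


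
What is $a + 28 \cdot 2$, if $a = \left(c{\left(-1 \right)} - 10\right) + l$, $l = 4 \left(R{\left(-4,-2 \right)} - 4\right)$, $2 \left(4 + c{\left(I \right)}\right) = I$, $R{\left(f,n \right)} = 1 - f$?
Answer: $\frac{91}{2} \approx 45.5$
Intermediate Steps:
$c{\left(I \right)} = -4 + \frac{I}{2}$
$l = 4$ ($l = 4 \left(\left(1 - -4\right) - 4\right) = 4 \left(\left(1 + 4\right) - 4\right) = 4 \left(5 - 4\right) = 4 \cdot 1 = 4$)
$a = - \frac{21}{2}$ ($a = \left(\left(-4 + \frac{1}{2} \left(-1\right)\right) - 10\right) + 4 = \left(\left(-4 - \frac{1}{2}\right) - 10\right) + 4 = \left(- \frac{9}{2} - 10\right) + 4 = - \frac{29}{2} + 4 = - \frac{21}{2} \approx -10.5$)
$a + 28 \cdot 2 = - \frac{21}{2} + 28 \cdot 2 = - \frac{21}{2} + 56 = \frac{91}{2}$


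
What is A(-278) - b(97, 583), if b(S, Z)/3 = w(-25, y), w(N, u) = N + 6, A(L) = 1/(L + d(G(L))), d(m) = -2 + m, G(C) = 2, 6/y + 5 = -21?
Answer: 15845/278 ≈ 56.996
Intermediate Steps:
y = -3/13 (y = 6/(-5 - 21) = 6/(-26) = 6*(-1/26) = -3/13 ≈ -0.23077)
A(L) = 1/L (A(L) = 1/(L + (-2 + 2)) = 1/(L + 0) = 1/L)
w(N, u) = 6 + N
b(S, Z) = -57 (b(S, Z) = 3*(6 - 25) = 3*(-19) = -57)
A(-278) - b(97, 583) = 1/(-278) - 1*(-57) = -1/278 + 57 = 15845/278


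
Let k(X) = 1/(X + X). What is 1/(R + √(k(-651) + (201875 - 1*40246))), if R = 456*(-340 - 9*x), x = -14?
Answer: -127054368/12398263005955 - √273994126014/12398263005955 ≈ -1.0290e-5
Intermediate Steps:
k(X) = 1/(2*X)
R = -97584 (R = 456*(-340 - 9*(-14)) = 456*(-340 + 126) = 456*(-214) = -97584)
1/(R + √(k(-651) + (201875 - 1*40246))) = 1/(-97584 + √((½)/(-651) + (201875 - 1*40246))) = 1/(-97584 + √((½)*(-1/651) + (201875 - 40246))) = 1/(-97584 + √(-1/1302 + 161629)) = 1/(-97584 + √(210440957/1302)) = 1/(-97584 + √273994126014/1302)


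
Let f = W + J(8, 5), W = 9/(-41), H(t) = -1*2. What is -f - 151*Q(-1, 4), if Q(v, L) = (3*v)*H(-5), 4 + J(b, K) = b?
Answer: -37301/41 ≈ -909.78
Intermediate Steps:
H(t) = -2
W = -9/41 (W = 9*(-1/41) = -9/41 ≈ -0.21951)
J(b, K) = -4 + b
Q(v, L) = -6*v (Q(v, L) = (3*v)*(-2) = -6*v)
f = 155/41 (f = -9/41 + (-4 + 8) = -9/41 + 4 = 155/41 ≈ 3.7805)
-f - 151*Q(-1, 4) = -1*155/41 - (-906)*(-1) = -155/41 - 151*6 = -155/41 - 906 = -37301/41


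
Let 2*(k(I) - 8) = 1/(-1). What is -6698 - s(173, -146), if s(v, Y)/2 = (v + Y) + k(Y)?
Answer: -6767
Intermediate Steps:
k(I) = 15/2 (k(I) = 8 + (1/2)/(-1) = 8 + (1/2)*(-1) = 8 - 1/2 = 15/2)
s(v, Y) = 15 + 2*Y + 2*v (s(v, Y) = 2*((v + Y) + 15/2) = 2*((Y + v) + 15/2) = 2*(15/2 + Y + v) = 15 + 2*Y + 2*v)
-6698 - s(173, -146) = -6698 - (15 + 2*(-146) + 2*173) = -6698 - (15 - 292 + 346) = -6698 - 1*69 = -6698 - 69 = -6767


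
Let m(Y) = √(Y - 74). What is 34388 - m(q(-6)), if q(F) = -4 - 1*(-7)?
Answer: 34388 - I*√71 ≈ 34388.0 - 8.4261*I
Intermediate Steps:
q(F) = 3 (q(F) = -4 + 7 = 3)
m(Y) = √(-74 + Y)
34388 - m(q(-6)) = 34388 - √(-74 + 3) = 34388 - √(-71) = 34388 - I*√71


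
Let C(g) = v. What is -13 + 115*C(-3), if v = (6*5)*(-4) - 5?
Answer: -14388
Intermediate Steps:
v = -125 (v = 30*(-4) - 5 = -120 - 5 = -125)
C(g) = -125
-13 + 115*C(-3) = -13 + 115*(-125) = -13 - 14375 = -14388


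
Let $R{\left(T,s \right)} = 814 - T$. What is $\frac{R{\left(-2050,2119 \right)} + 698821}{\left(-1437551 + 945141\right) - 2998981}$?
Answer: $- \frac{233895}{1163797} \approx -0.20098$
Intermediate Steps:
$\frac{R{\left(-2050,2119 \right)} + 698821}{\left(-1437551 + 945141\right) - 2998981} = \frac{\left(814 - -2050\right) + 698821}{\left(-1437551 + 945141\right) - 2998981} = \frac{\left(814 + 2050\right) + 698821}{-492410 - 2998981} = \frac{2864 + 698821}{-3491391} = 701685 \left(- \frac{1}{3491391}\right) = - \frac{233895}{1163797}$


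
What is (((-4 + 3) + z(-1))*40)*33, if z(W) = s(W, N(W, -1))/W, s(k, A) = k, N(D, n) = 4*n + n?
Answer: 0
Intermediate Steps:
N(D, n) = 5*n
z(W) = 1 (z(W) = W/W = 1)
(((-4 + 3) + z(-1))*40)*33 = (((-4 + 3) + 1)*40)*33 = ((-1 + 1)*40)*33 = (0*40)*33 = 0*33 = 0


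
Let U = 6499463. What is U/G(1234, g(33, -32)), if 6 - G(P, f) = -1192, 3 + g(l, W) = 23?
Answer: 6499463/1198 ≈ 5425.3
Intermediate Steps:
g(l, W) = 20 (g(l, W) = -3 + 23 = 20)
G(P, f) = 1198 (G(P, f) = 6 - 1*(-1192) = 6 + 1192 = 1198)
U/G(1234, g(33, -32)) = 6499463/1198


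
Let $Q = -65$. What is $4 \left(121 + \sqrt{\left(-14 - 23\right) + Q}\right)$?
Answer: $484 + 4 i \sqrt{102} \approx 484.0 + 40.398 i$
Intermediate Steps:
$4 \left(121 + \sqrt{\left(-14 - 23\right) + Q}\right) = 4 \left(121 + \sqrt{\left(-14 - 23\right) - 65}\right) = 4 \left(121 + \sqrt{-37 - 65}\right) = 4 \left(121 + \sqrt{-102}\right) = 4 \left(121 + i \sqrt{102}\right) = 484 + 4 i \sqrt{102}$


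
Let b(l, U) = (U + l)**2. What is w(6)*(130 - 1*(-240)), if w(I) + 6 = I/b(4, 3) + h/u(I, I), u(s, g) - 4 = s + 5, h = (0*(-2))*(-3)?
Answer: -106560/49 ≈ -2174.7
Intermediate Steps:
h = 0 (h = 0*(-3) = 0)
u(s, g) = 9 + s (u(s, g) = 4 + (s + 5) = 4 + (5 + s) = 9 + s)
w(I) = -6 + I/49 (w(I) = -6 + (I/((3 + 4)**2) + 0/(9 + I)) = -6 + (I/(7**2) + 0) = -6 + (I/49 + 0) = -6 + I/49)
w(6)*(130 - 1*(-240)) = (-6 + (1/49)*6)*(130 - 1*(-240)) = (-6 + 6/49)*(130 + 240) = -288/49*370 = -106560/49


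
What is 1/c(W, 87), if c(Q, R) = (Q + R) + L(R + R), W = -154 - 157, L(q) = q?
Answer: -1/50 ≈ -0.020000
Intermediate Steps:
W = -311
c(Q, R) = Q + 3*R (c(Q, R) = (Q + R) + (R + R) = (Q + R) + 2*R = Q + 3*R)
1/c(W, 87) = 1/(-311 + 3*87) = 1/(-311 + 261) = 1/(-50) = -1/50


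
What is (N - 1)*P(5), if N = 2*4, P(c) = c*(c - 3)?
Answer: 70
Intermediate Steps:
P(c) = c*(-3 + c)
N = 8
(N - 1)*P(5) = (8 - 1)*(5*(-3 + 5)) = 7*(5*2) = 7*10 = 70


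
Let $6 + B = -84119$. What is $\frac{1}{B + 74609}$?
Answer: $- \frac{1}{9516} \approx -0.00010509$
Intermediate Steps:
$B = -84125$ ($B = -6 - 84119 = -84125$)
$\frac{1}{B + 74609} = \frac{1}{-84125 + 74609} = \frac{1}{-9516} = - \frac{1}{9516}$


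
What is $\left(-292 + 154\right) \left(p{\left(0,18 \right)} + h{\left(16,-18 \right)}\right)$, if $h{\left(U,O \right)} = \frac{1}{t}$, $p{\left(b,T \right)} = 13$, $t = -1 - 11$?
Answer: $- \frac{3565}{2} \approx -1782.5$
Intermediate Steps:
$t = -12$ ($t = -1 - 11 = -12$)
$h{\left(U,O \right)} = - \frac{1}{12}$ ($h{\left(U,O \right)} = \frac{1}{-12} = - \frac{1}{12}$)
$\left(-292 + 154\right) \left(p{\left(0,18 \right)} + h{\left(16,-18 \right)}\right) = \left(-292 + 154\right) \left(13 - \frac{1}{12}\right) = \left(-138\right) \frac{155}{12} = - \frac{3565}{2}$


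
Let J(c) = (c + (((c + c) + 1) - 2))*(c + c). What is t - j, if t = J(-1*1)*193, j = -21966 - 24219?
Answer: 47729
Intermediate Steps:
j = -46185
J(c) = 2*c*(-1 + 3*c) (J(c) = (c + ((2*c + 1) - 2))*(2*c) = (c + ((1 + 2*c) - 2))*(2*c) = (c + (-1 + 2*c))*(2*c) = (-1 + 3*c)*(2*c) = 2*c*(-1 + 3*c))
t = 1544 (t = (2*(-1*1)*(-1 + 3*(-1*1)))*193 = (2*(-1)*(-1 + 3*(-1)))*193 = (2*(-1)*(-1 - 3))*193 = (2*(-1)*(-4))*193 = 8*193 = 1544)
t - j = 1544 - 1*(-46185) = 1544 + 46185 = 47729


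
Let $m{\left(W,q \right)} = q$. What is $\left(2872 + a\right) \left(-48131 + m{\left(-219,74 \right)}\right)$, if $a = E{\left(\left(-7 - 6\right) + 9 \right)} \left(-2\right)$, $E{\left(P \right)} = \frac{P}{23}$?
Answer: $- \frac{3174837648}{23} \approx -1.3804 \cdot 10^{8}$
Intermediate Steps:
$E{\left(P \right)} = \frac{P}{23}$ ($E{\left(P \right)} = P \frac{1}{23} = \frac{P}{23}$)
$a = \frac{8}{23}$ ($a = \frac{\left(-7 - 6\right) + 9}{23} \left(-2\right) = \frac{-13 + 9}{23} \left(-2\right) = \frac{1}{23} \left(-4\right) \left(-2\right) = \left(- \frac{4}{23}\right) \left(-2\right) = \frac{8}{23} \approx 0.34783$)
$\left(2872 + a\right) \left(-48131 + m{\left(-219,74 \right)}\right) = \left(2872 + \frac{8}{23}\right) \left(-48131 + 74\right) = \frac{66064}{23} \left(-48057\right) = - \frac{3174837648}{23}$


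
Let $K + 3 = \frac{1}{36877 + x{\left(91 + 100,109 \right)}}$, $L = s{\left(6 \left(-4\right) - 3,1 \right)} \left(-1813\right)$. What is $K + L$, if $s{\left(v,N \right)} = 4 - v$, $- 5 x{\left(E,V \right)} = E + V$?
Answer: $- \frac{2069336301}{36817} \approx -56206.0$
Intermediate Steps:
$x{\left(E,V \right)} = - \frac{E}{5} - \frac{V}{5}$ ($x{\left(E,V \right)} = - \frac{E + V}{5} = - \frac{E}{5} - \frac{V}{5}$)
$L = -56203$ ($L = \left(4 - \left(6 \left(-4\right) - 3\right)\right) \left(-1813\right) = \left(4 - \left(-24 - 3\right)\right) \left(-1813\right) = \left(4 - -27\right) \left(-1813\right) = \left(4 + 27\right) \left(-1813\right) = 31 \left(-1813\right) = -56203$)
$K = - \frac{110450}{36817}$ ($K = -3 + \frac{1}{36877 - \left(\frac{109}{5} + \frac{91 + 100}{5}\right)} = -3 + \frac{1}{36877 - 60} = -3 + \frac{1}{36817} = - \frac{110450}{36817} \approx -3.0$)
$K + L = - \frac{110450}{36817} - 56203 = - \frac{2069336301}{36817}$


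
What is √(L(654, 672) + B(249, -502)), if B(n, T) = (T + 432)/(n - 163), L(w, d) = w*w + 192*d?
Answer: √1029410755/43 ≈ 746.15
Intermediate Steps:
L(w, d) = w² + 192*d
B(n, T) = (432 + T)/(-163 + n)
√(L(654, 672) + B(249, -502)) = √((654² + 192*672) + (432 - 502)/(-163 + 249)) = √((427716 + 129024) - 70/86) = √(556740 + (1/86)*(-70)) = √(556740 - 35/43) = √(23939785/43) = √1029410755/43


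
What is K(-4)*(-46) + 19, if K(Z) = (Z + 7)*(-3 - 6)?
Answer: 1261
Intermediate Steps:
K(Z) = -63 - 9*Z (K(Z) = (7 + Z)*(-9) = -63 - 9*Z)
K(-4)*(-46) + 19 = (-63 - 9*(-4))*(-46) + 19 = (-63 + 36)*(-46) + 19 = -27*(-46) + 19 = 1242 + 19 = 1261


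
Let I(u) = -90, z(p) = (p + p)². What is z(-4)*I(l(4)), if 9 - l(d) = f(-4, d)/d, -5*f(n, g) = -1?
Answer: -5760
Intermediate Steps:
z(p) = 4*p² (z(p) = (2*p)² = 4*p²)
f(n, g) = ⅕ (f(n, g) = -⅕*(-1) = ⅕)
l(d) = 9 - 1/(5*d)
z(-4)*I(l(4)) = (4*(-4)²)*(-90) = (4*16)*(-90) = 64*(-90) = -5760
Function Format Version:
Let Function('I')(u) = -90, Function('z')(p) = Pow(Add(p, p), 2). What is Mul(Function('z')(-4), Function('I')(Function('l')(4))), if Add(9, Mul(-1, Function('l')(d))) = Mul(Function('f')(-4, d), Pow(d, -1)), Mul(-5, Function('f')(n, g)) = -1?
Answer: -5760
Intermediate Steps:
Function('z')(p) = Mul(4, Pow(p, 2)) (Function('z')(p) = Pow(Mul(2, p), 2) = Mul(4, Pow(p, 2)))
Function('f')(n, g) = Rational(1, 5) (Function('f')(n, g) = Mul(Rational(-1, 5), -1) = Rational(1, 5))
Function('l')(d) = Add(9, Mul(Rational(-1, 5), Pow(d, -1))) (Function('l')(d) = Add(9, Mul(-1, Mul(Rational(1, 5), Pow(d, -1)))) = Add(9, Mul(Rational(-1, 5), Pow(d, -1))))
Mul(Function('z')(-4), Function('I')(Function('l')(4))) = Mul(Mul(4, Pow(-4, 2)), -90) = Mul(Mul(4, 16), -90) = Mul(64, -90) = -5760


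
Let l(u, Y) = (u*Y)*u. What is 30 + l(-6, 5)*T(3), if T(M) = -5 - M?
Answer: -1410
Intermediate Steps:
l(u, Y) = Y*u**2 (l(u, Y) = (Y*u)*u = Y*u**2)
30 + l(-6, 5)*T(3) = 30 + (5*(-6)**2)*(-5 - 1*3) = 30 + (5*36)*(-5 - 3) = 30 + 180*(-8) = 30 - 1440 = -1410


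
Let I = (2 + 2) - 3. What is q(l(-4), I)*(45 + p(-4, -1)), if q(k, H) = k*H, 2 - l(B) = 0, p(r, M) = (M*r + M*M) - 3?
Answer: 94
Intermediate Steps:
p(r, M) = -3 + M**2 + M*r (p(r, M) = (M*r + M**2) - 3 = (M**2 + M*r) - 3 = -3 + M**2 + M*r)
l(B) = 2 (l(B) = 2 - 1*0 = 2 + 0 = 2)
I = 1 (I = 4 - 3 = 1)
q(k, H) = H*k
q(l(-4), I)*(45 + p(-4, -1)) = (1*2)*(45 + (-3 + (-1)**2 - 1*(-4))) = 2*(45 + (-3 + 1 + 4)) = 2*(45 + 2) = 2*47 = 94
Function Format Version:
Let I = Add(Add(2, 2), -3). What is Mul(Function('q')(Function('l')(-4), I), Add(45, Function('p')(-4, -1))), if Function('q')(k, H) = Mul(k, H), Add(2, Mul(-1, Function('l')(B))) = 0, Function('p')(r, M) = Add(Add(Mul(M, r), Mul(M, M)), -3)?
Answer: 94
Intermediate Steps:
Function('p')(r, M) = Add(-3, Pow(M, 2), Mul(M, r)) (Function('p')(r, M) = Add(Add(Mul(M, r), Pow(M, 2)), -3) = Add(Add(Pow(M, 2), Mul(M, r)), -3) = Add(-3, Pow(M, 2), Mul(M, r)))
Function('l')(B) = 2 (Function('l')(B) = Add(2, Mul(-1, 0)) = Add(2, 0) = 2)
I = 1 (I = Add(4, -3) = 1)
Function('q')(k, H) = Mul(H, k)
Mul(Function('q')(Function('l')(-4), I), Add(45, Function('p')(-4, -1))) = Mul(Mul(1, 2), Add(45, Add(-3, Pow(-1, 2), Mul(-1, -4)))) = Mul(2, Add(45, Add(-3, 1, 4))) = Mul(2, Add(45, 2)) = Mul(2, 47) = 94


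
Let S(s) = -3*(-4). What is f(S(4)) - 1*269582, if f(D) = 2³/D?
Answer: -808744/3 ≈ -2.6958e+5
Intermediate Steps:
S(s) = 12
f(D) = 8/D
f(S(4)) - 1*269582 = 8/12 - 1*269582 = 8*(1/12) - 269582 = ⅔ - 269582 = -808744/3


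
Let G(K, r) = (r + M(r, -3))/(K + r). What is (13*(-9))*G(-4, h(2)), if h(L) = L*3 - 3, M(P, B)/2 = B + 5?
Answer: 819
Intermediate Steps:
M(P, B) = 10 + 2*B (M(P, B) = 2*(B + 5) = 2*(5 + B) = 10 + 2*B)
h(L) = -3 + 3*L (h(L) = 3*L - 3 = -3 + 3*L)
G(K, r) = (4 + r)/(K + r) (G(K, r) = (r + (10 + 2*(-3)))/(K + r) = (r + (10 - 6))/(K + r) = (r + 4)/(K + r) = (4 + r)/(K + r))
(13*(-9))*G(-4, h(2)) = (13*(-9))*((4 + (-3 + 3*2))/(-4 + (-3 + 3*2))) = -117*(4 + (-3 + 6))/(-4 + (-3 + 6)) = -117*(4 + 3)/(-4 + 3) = -117*7/(-1) = -(-117)*7 = -117*(-7) = 819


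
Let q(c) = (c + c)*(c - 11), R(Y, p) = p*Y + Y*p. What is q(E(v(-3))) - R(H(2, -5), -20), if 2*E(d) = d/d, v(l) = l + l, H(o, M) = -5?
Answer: -421/2 ≈ -210.50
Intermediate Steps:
R(Y, p) = 2*Y*p (R(Y, p) = Y*p + Y*p = 2*Y*p)
v(l) = 2*l
E(d) = ½ (E(d) = (d/d)/2 = (½)*1 = ½)
q(c) = 2*c*(-11 + c) (q(c) = (2*c)*(-11 + c) = 2*c*(-11 + c))
q(E(v(-3))) - R(H(2, -5), -20) = 2*(½)*(-11 + ½) - 2*(-5)*(-20) = 2*(½)*(-21/2) - 1*200 = -21/2 - 200 = -421/2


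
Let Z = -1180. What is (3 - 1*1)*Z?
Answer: -2360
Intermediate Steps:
(3 - 1*1)*Z = (3 - 1*1)*(-1180) = (3 - 1)*(-1180) = 2*(-1180) = -2360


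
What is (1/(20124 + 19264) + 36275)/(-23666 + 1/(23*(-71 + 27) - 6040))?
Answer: -58580787741/38218412957 ≈ -1.5328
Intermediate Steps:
(1/(20124 + 19264) + 36275)/(-23666 + 1/(23*(-71 + 27) - 6040)) = (1/39388 + 36275)/(-23666 + 1/(23*(-44) - 6040)) = (1/39388 + 36275)/(-23666 + 1/(-1012 - 6040)) = 1428799701/(39388*(-23666 + 1/(-7052))) = 1428799701/(39388*(-23666 - 1/7052)) = 1428799701/(39388*(-166892633/7052)) = (1428799701/39388)*(-7052/166892633) = -58580787741/38218412957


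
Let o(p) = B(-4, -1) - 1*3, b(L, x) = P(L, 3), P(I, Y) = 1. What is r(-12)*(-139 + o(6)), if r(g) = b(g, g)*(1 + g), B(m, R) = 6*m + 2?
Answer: 1804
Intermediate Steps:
b(L, x) = 1
B(m, R) = 2 + 6*m
r(g) = 1 + g (r(g) = 1*(1 + g) = 1 + g)
o(p) = -25 (o(p) = (2 + 6*(-4)) - 1*3 = (2 - 24) - 3 = -22 - 3 = -25)
r(-12)*(-139 + o(6)) = (1 - 12)*(-139 - 25) = -11*(-164) = 1804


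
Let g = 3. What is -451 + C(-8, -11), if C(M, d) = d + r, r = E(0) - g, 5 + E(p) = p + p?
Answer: -470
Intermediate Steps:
E(p) = -5 + 2*p (E(p) = -5 + (p + p) = -5 + 2*p)
r = -8 (r = (-5 + 2*0) - 1*3 = (-5 + 0) - 3 = -5 - 3 = -8)
C(M, d) = -8 + d (C(M, d) = d - 8 = -8 + d)
-451 + C(-8, -11) = -451 + (-8 - 11) = -451 - 19 = -470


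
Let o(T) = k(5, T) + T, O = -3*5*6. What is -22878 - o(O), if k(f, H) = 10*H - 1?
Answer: -21887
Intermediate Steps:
k(f, H) = -1 + 10*H
O = -90 (O = -15*6 = -90)
o(T) = -1 + 11*T (o(T) = (-1 + 10*T) + T = -1 + 11*T)
-22878 - o(O) = -22878 - (-1 + 11*(-90)) = -22878 - (-1 - 990) = -22878 - 1*(-991) = -22878 + 991 = -21887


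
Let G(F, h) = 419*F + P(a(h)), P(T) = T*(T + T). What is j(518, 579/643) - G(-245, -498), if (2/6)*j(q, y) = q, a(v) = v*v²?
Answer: -30507460119703919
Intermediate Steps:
a(v) = v³
j(q, y) = 3*q
P(T) = 2*T² (P(T) = T*(2*T) = 2*T²)
G(F, h) = 2*h⁶ + 419*F (G(F, h) = 419*F + 2*(h³)² = 419*F + 2*h⁶ = 2*h⁶ + 419*F)
j(518, 579/643) - G(-245, -498) = 3*518 - (2*(-498)⁶ + 419*(-245)) = 1554 - (2*15253730059904064 - 102655) = 1554 - (30507460119808128 - 102655) = 1554 - 1*30507460119705473 = 1554 - 30507460119705473 = -30507460119703919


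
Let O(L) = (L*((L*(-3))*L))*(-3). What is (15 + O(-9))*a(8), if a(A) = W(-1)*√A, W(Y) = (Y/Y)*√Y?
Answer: -13092*I*√2 ≈ -18515.0*I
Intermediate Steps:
O(L) = 9*L³ (O(L) = (L*((-3*L)*L))*(-3) = (L*(-3*L²))*(-3) = -3*L³*(-3) = 9*L³)
W(Y) = √Y (W(Y) = 1*√Y = √Y)
a(A) = I*√A (a(A) = √(-1)*√A = I*√A)
(15 + O(-9))*a(8) = (15 + 9*(-9)³)*(I*√8) = (15 + 9*(-729))*(I*(2*√2)) = (15 - 6561)*(2*I*√2) = -13092*I*√2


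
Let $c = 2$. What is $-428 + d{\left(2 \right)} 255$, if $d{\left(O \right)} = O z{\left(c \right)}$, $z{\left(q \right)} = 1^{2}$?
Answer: $82$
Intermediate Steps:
$z{\left(q \right)} = 1$
$d{\left(O \right)} = O$ ($d{\left(O \right)} = O 1 = O$)
$-428 + d{\left(2 \right)} 255 = -428 + 2 \cdot 255 = -428 + 510 = 82$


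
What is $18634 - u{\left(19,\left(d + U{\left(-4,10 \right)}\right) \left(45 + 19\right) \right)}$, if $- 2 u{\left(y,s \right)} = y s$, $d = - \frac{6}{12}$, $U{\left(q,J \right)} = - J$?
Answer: $12250$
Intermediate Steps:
$d = - \frac{1}{2}$ ($d = \left(-6\right) \frac{1}{12} = - \frac{1}{2} \approx -0.5$)
$u{\left(y,s \right)} = - \frac{s y}{2}$ ($u{\left(y,s \right)} = - \frac{y s}{2} = - \frac{s y}{2}$)
$18634 - u{\left(19,\left(d + U{\left(-4,10 \right)}\right) \left(45 + 19\right) \right)} = 18634 - \left(- \frac{1}{2}\right) \left(- \frac{1}{2} - 10\right) \left(45 + 19\right) 19 = 18634 - \left(- \frac{1}{2}\right) \left(- \frac{1}{2} - 10\right) 64 \cdot 19 = 18634 - \left(- \frac{1}{2}\right) \left(\left(- \frac{21}{2}\right) 64\right) 19 = 18634 - \left(- \frac{1}{2}\right) \left(-672\right) 19 = 18634 - 6384 = 12250$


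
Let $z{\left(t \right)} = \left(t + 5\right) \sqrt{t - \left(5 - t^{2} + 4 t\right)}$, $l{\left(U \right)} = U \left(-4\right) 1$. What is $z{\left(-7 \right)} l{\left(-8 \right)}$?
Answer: $- 64 \sqrt{65} \approx -515.98$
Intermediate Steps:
$l{\left(U \right)} = - 4 U$ ($l{\left(U \right)} = - 4 U 1 = - 4 U$)
$z{\left(t \right)} = \sqrt{-5 + t^{2} - 3 t} \left(5 + t\right)$ ($z{\left(t \right)} = \left(5 + t\right) \sqrt{t - \left(5 - t^{2} + 4 t\right)} = \left(5 + t\right) \sqrt{-5 + t^{2} - 3 t} = \sqrt{-5 + t^{2} - 3 t} \left(5 + t\right)$)
$z{\left(-7 \right)} l{\left(-8 \right)} = \sqrt{-5 + \left(-7\right)^{2} - -21} \left(5 - 7\right) \left(\left(-4\right) \left(-8\right)\right) = \sqrt{-5 + 49 + 21} \left(-2\right) 32 = \sqrt{65} \left(-2\right) 32 = - 2 \sqrt{65} \cdot 32 = - 64 \sqrt{65}$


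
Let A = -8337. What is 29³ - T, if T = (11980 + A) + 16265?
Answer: 4481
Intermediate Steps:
T = 19908 (T = (11980 - 8337) + 16265 = 3643 + 16265 = 19908)
29³ - T = 29³ - 1*19908 = 24389 - 19908 = 4481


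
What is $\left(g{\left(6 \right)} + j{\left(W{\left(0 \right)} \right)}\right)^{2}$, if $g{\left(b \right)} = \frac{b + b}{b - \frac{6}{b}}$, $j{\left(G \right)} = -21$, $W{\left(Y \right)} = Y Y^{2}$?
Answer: $\frac{8649}{25} \approx 345.96$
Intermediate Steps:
$W{\left(Y \right)} = Y^{3}$
$g{\left(b \right)} = \frac{2 b}{b - \frac{6}{b}}$
$\left(g{\left(6 \right)} + j{\left(W{\left(0 \right)} \right)}\right)^{2} = \left(\frac{2 \cdot 6^{2}}{-6 + 6^{2}} - 21\right)^{2} = \left(2 \cdot 36 \frac{1}{-6 + 36} - 21\right)^{2} = \left(2 \cdot 36 \cdot \frac{1}{30} - 21\right)^{2} = \left(\frac{12}{5} - 21\right)^{2} = \left(- \frac{93}{5}\right)^{2} = \frac{8649}{25}$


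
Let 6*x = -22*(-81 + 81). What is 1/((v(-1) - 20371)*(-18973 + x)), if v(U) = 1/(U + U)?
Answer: 2/773016939 ≈ 2.5873e-9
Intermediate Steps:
v(U) = 1/(2*U)
x = 0 (x = (-22*(-81 + 81))/6 = (-22*0)/6 = (⅙)*0 = 0)
1/((v(-1) - 20371)*(-18973 + x)) = 1/(((½)/(-1) - 20371)*(-18973 + 0)) = 1/(((½)*(-1) - 20371)*(-18973)) = 1/((-½ - 20371)*(-18973)) = 1/(-40743/2*(-18973)) = 1/(773016939/2) = 2/773016939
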